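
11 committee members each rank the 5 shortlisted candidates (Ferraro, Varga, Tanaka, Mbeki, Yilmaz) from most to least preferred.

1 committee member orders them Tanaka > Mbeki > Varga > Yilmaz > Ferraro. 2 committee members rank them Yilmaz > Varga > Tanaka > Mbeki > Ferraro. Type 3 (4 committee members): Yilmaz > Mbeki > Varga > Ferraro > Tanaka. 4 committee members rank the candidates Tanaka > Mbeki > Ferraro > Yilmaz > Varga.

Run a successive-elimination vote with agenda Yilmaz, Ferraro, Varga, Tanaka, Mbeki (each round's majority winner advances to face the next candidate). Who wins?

Yilmaz

Round 1: Yilmaz vs Ferraro — 7–4, Yilmaz advances.
Round 2: Yilmaz vs Varga — 10–1, Yilmaz advances.
Round 3: Yilmaz vs Tanaka — 6–5, Yilmaz advances.
Round 4: Yilmaz vs Mbeki — 6–5, Yilmaz advances.
Yilmaz survives the agenda.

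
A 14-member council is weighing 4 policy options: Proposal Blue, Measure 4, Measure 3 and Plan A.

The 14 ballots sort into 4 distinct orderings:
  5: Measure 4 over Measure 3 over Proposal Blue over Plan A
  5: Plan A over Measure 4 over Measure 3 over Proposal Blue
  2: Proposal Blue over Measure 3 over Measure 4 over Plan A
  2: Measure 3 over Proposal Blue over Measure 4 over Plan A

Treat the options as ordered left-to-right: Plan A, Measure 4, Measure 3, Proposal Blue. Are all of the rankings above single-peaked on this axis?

yes

Axis positions: Plan A=1, Measure 4=2, Measure 3=3, Proposal Blue=4.
Faction 1 (peak Measure 4 at position 2): ranking walks positions 2-3-4-1, expanding outward from the peak — single-peaked.
Faction 2 (peak Plan A at position 1): ranking walks positions 1-2-3-4, expanding outward from the peak — single-peaked.
Faction 3 (peak Proposal Blue at position 4): ranking walks positions 4-3-2-1, expanding outward from the peak — single-peaked.
Faction 4 (peak Measure 3 at position 3): ranking walks positions 3-4-2-1, expanding outward from the peak — single-peaked.
Every ranking is single-peaked on this axis.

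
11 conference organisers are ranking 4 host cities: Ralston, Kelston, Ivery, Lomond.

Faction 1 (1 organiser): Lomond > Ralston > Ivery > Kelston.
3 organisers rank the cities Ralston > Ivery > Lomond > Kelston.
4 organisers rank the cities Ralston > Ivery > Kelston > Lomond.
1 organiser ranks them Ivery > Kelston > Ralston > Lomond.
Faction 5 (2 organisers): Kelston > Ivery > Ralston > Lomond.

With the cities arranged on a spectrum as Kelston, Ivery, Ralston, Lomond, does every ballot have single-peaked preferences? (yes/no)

yes

Axis positions: Kelston=1, Ivery=2, Ralston=3, Lomond=4.
Faction 1 (peak Lomond at position 4): ranking walks positions 4-3-2-1, expanding outward from the peak — single-peaked.
Faction 2 (peak Ralston at position 3): ranking walks positions 3-2-4-1, expanding outward from the peak — single-peaked.
Faction 3 (peak Ralston at position 3): ranking walks positions 3-2-1-4, expanding outward from the peak — single-peaked.
Faction 4 (peak Ivery at position 2): ranking walks positions 2-1-3-4, expanding outward from the peak — single-peaked.
Faction 5 (peak Kelston at position 1): ranking walks positions 1-2-3-4, expanding outward from the peak — single-peaked.
Every ranking is single-peaked on this axis.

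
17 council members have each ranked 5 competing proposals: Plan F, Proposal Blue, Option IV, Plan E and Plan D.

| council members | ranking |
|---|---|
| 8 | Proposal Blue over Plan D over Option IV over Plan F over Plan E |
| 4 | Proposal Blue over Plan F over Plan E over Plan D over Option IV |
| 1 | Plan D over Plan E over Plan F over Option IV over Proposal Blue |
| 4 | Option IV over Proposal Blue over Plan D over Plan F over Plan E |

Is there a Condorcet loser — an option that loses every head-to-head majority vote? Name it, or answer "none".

Plan E

Pairwise majorities:
Plan F vs Proposal Blue: 1 for Plan F, 16 for Proposal Blue — Proposal Blue by 16–1.
Plan F vs Option IV: Plan F preferred on 4+1 = 5 ballots; Option IV wins 12–5.
Plan F vs Plan E: Plan F is ranked higher on 8+4+4 = 16 ballots, Plan E on 1. Plan F wins 16–1.
Plan F vs Plan D: Plan D, 13–4.
Proposal Blue vs Option IV: Proposal Blue, 12–5.
Proposal Blue vs Plan E: Proposal Blue wins 16–1.
Proposal Blue vs Plan D: Proposal Blue, 16–1.
Option IV vs Plan E: Option IV is ranked higher on 8+4 = 12 ballots, Plan E on 5. Option IV wins 12–5.
Option IV vs Plan D: 4 to 13, Plan D.
Plan E–Plan D: Plan D 13–4.
Plan E is beaten in every head-to-head and is the Condorcet loser.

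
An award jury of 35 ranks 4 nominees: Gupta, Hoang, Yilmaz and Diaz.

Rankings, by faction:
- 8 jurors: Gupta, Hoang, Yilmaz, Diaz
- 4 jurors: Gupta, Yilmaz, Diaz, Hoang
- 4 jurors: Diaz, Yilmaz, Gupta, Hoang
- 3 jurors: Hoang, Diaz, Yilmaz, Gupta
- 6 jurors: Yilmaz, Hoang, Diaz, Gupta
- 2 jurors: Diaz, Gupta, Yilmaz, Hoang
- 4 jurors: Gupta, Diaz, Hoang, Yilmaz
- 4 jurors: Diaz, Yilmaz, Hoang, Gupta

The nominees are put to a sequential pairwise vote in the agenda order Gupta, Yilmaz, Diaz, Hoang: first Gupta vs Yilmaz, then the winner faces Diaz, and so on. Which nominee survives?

Diaz

Round 1: Gupta vs Yilmaz — 18–17, Gupta advances.
Round 2: Gupta vs Diaz — 16–19, Diaz advances.
Round 3: Diaz vs Hoang — 18–17, Diaz advances.
Diaz survives the agenda.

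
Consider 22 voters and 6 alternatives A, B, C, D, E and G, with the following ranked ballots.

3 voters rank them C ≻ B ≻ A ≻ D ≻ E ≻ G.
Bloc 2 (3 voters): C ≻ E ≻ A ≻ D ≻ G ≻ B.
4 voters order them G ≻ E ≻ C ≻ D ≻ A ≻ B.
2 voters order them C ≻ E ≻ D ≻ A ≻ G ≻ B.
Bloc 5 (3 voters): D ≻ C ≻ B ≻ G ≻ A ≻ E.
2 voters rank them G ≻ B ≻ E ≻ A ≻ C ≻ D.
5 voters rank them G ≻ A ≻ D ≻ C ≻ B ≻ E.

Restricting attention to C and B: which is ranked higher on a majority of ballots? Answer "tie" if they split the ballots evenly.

C

Ballots ranking C above B: 3 + 3 + 4 + 2 + 3 + 5 = 20.
Ballots ranking B above C: 22 − 20 = 2.
C wins the head-to-head 20–2.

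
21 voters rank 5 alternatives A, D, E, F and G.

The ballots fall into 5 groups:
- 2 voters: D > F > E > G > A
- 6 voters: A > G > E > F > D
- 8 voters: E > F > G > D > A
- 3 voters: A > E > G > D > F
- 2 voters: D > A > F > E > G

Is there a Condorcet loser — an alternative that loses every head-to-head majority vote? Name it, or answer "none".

Pairwise majorities:
A vs D: A preferred on 6+3 = 9 ballots; D wins 12–9.
A vs E: A wins 11–10.
A vs F: A preferred on 6+3+2 = 11 ballots; A wins 11–10.
A vs G: A is ranked higher on 6+3+2 = 11 ballots, G on 10. A wins 11–10.
D vs E: D is ranked higher on 2+2 = 4 ballots, E on 17. E wins 17–4.
D vs F: 2+3+2 = 7 for D, 14 for F — F by 14–7.
D vs G: G, 17–4.
E vs F: E is ranked higher on 6+8+3 = 17 ballots, F on 4. E wins 17–4.
E–G: E 15–6.
F vs G: F is ranked higher on 2+8+2 = 12 ballots, G on 9. F wins 12–9.
No alternative is winless: A beats E; D beats A; E beats D; F beats D; G beats D. There is no Condorcet loser.

none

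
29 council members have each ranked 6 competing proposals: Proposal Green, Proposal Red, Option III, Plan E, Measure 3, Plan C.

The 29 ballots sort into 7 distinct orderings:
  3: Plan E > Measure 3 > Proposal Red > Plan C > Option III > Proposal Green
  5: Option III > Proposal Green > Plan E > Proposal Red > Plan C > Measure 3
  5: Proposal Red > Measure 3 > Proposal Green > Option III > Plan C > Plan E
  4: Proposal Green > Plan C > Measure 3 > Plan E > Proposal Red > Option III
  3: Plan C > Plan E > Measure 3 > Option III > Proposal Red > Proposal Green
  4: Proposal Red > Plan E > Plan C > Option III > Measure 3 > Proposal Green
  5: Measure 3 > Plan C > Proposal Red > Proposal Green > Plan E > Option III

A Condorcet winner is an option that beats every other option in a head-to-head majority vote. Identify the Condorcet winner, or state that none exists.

none

Check each pair by majority over 29 ballots:
Proposal Green vs Proposal Red: Proposal Red wins 20–9.
Proposal Green–Option III: Option III 15–14.
Proposal Green vs Plan E: Proposal Green is ranked higher on 5+5+4+5 = 19 ballots, Plan E on 10. Proposal Green wins 19–10.
Proposal Green vs Measure 3: Proposal Green is ranked higher on 5+4 = 9 ballots, Measure 3 on 20. Measure 3 wins 20–9.
Proposal Green vs Plan C: Proposal Green preferred on 5+5+4 = 14 ballots; Plan C wins 15–14.
Proposal Red vs Option III: Proposal Red wins 21–8.
Proposal Red vs Plan E: Plan E wins 15–14.
Proposal Red vs Measure 3: Measure 3, 15–14.
Proposal Red vs Plan C: Proposal Red is ranked higher on 3+5+5+4 = 17 ballots, Plan C on 12. Proposal Red wins 17–12.
Option III vs Plan E: Option III is ranked higher on 5+5 = 10 ballots, Plan E on 19. Plan E wins 19–10.
Option III vs Measure 3: Measure 3 wins 20–9.
Option III–Plan C: Plan C 19–10.
Plan E vs Measure 3: Plan E wins 15–14.
Plan E vs Plan C: Plan C wins 17–12.
Measure 3 vs Plan C: 13 to 16, Plan C.
No option is unbeaten: Proposal Green loses to Proposal Red; Proposal Red loses to Plan E; Option III loses to Proposal Red; Plan E loses to Proposal Green; Measure 3 loses to Plan E; Plan C loses to Proposal Red. In particular Proposal Green > Plan E > Proposal Red > Proposal Green is a majority cycle — no Condorcet winner exists.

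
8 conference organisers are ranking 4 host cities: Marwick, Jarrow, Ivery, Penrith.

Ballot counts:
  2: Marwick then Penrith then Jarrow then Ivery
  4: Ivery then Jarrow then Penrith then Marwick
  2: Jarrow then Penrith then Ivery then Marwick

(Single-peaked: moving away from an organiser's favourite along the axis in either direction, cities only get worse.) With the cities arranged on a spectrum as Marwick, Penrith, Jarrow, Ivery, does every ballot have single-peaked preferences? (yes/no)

yes

Axis positions: Marwick=1, Penrith=2, Jarrow=3, Ivery=4.
Bloc 1 (peak Marwick at position 1): ranking walks positions 1-2-3-4, expanding outward from the peak — single-peaked.
Bloc 2 (peak Ivery at position 4): ranking walks positions 4-3-2-1, expanding outward from the peak — single-peaked.
Bloc 3 (peak Jarrow at position 3): ranking walks positions 3-2-4-1, expanding outward from the peak — single-peaked.
Every ranking is single-peaked on this axis.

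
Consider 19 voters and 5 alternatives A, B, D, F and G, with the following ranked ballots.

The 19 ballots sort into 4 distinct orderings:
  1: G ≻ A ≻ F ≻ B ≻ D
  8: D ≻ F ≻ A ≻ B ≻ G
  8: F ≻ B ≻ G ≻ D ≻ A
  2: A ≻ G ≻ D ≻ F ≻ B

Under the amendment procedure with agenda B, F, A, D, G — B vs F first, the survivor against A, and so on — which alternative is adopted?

Round 1: B vs F — 0–19, F advances.
Round 2: F vs A — 16–3, F advances.
Round 3: F vs D — 9–10, D advances.
Round 4: D vs G — 8–11, G advances.
The agenda winner is G.

G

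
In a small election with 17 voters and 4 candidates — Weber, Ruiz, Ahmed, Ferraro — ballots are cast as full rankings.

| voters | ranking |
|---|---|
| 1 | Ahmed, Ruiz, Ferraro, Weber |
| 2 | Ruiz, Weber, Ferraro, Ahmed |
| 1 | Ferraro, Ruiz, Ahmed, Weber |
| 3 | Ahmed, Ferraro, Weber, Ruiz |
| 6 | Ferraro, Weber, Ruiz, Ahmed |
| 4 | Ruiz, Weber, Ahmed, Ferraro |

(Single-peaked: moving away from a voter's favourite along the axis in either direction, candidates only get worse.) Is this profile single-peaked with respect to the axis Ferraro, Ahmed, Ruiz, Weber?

Axis positions: Ferraro=1, Ahmed=2, Ruiz=3, Weber=4.
Cluster 1 (peak Ahmed at position 2): ranking walks positions 2-3-1-4, expanding outward from the peak — single-peaked.
Cluster 2: ranking walks positions 3-4-1-2; Ferraro is ranked above Ahmed even though Ahmed lies between Ferraro and the peak Ruiz on the axis — preferences dip and rise again. Not single-peaked.
Cluster 3: ranking walks positions 1-3-2-4; Ruiz is ranked above Ahmed even though Ahmed lies between Ruiz and the peak Ferraro on the axis — preferences dip and rise again. Not single-peaked.
Cluster 4: ranking walks positions 2-1-4-3; Weber is ranked above Ruiz even though Ruiz lies between Weber and the peak Ahmed on the axis — preferences dip and rise again. Not single-peaked.
Cluster 5: ranking walks positions 1-4-3-2; Weber is ranked above Ahmed even though Ahmed lies between Weber and the peak Ferraro on the axis — preferences dip and rise again. Not single-peaked.
Cluster 6 (peak Ruiz at position 3): ranking walks positions 3-4-2-1, expanding outward from the peak — single-peaked.
Cluster 2 violates single-peakedness, so the profile is not single-peaked on this axis.

no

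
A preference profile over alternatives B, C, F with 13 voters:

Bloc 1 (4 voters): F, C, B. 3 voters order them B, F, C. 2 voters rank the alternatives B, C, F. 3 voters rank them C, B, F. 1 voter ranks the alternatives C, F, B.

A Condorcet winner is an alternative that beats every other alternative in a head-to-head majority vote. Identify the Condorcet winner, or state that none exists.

none

Head-to-head results (13 voters):
B vs C: B preferred on 3+2 = 5 ballots; C wins 8–5.
B vs F: B is ranked higher on 3+2+3 = 8 ballots, F on 5. B wins 8–5.
C vs F: 2+3+1 = 6 for C, 7 for F — F by 7–6.
No alternative is unbeaten: B loses to C; C loses to F; F loses to B. In particular B → F → C → B is a majority cycle — no Condorcet winner exists.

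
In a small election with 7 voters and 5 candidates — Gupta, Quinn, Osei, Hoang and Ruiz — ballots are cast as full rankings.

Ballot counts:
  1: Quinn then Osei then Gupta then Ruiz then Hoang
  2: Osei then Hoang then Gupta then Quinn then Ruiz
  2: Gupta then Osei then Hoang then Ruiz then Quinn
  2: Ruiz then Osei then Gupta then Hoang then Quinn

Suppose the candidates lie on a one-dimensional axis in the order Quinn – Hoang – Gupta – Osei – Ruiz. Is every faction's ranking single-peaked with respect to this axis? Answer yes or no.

no

Axis positions: Quinn=1, Hoang=2, Gupta=3, Osei=4, Ruiz=5.
Faction 1: ranking walks positions 1-4-3-5-2; Osei is ranked above Hoang even though Hoang lies between Osei and the peak Quinn on the axis — preferences dip and rise again. Not single-peaked.
Faction 2: ranking walks positions 4-2-3-1-5; Hoang is ranked above Gupta even though Gupta lies between Hoang and the peak Osei on the axis — preferences dip and rise again. Not single-peaked.
Faction 3 (peak Gupta at position 3): ranking walks positions 3-4-2-5-1, expanding outward from the peak — single-peaked.
Faction 4 (peak Ruiz at position 5): ranking walks positions 5-4-3-2-1, expanding outward from the peak — single-peaked.
Faction 1 violates single-peakedness, so the profile is not single-peaked on this axis.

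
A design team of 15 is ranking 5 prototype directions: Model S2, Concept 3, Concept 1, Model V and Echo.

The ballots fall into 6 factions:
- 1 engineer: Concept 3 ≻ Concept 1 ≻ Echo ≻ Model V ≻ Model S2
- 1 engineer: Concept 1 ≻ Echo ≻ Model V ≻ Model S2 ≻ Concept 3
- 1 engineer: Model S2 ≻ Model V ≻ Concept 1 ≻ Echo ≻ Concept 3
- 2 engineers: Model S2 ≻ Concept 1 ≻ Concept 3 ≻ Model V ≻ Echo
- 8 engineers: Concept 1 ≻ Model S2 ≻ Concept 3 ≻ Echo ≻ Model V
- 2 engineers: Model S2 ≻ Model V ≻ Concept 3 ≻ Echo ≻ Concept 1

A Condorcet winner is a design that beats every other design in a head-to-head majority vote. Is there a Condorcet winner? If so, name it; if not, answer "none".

Head-to-head results (15 engineers):
Model S2 vs Concept 3: 1+1+2+8+2 = 14 for Model S2, 1 for Concept 3 — Model S2 by 14–1.
Model S2 vs Concept 1: Model S2 preferred on 1+2+2 = 5 ballots; Concept 1 wins 10–5.
Model S2 vs Model V: 1+2+8+2 = 13 for Model S2, 2 for Model V — Model S2 by 13–2.
Model S2 vs Echo: Model S2 preferred on 1+2+8+2 = 13 ballots; Model S2 wins 13–2.
Concept 3 vs Concept 1: 1+2 = 3 for Concept 3, 12 for Concept 1 — Concept 1 by 12–3.
Concept 3 vs Model V: Concept 3 is ranked higher on 1+2+8 = 11 ballots, Model V on 4. Concept 3 wins 11–4.
Concept 3 vs Echo: Concept 3 is ranked higher on 1+2+8+2 = 13 ballots, Echo on 2. Concept 3 wins 13–2.
Concept 1 vs Model V: Concept 1 is ranked higher on 1+1+2+8 = 12 ballots, Model V on 3. Concept 1 wins 12–3.
Concept 1 vs Echo: Concept 1 preferred on 1+1+1+2+8 = 13 ballots; Concept 1 wins 13–2.
Model V vs Echo: 1+2+2 = 5 for Model V, 10 for Echo — Echo by 10–5.
Concept 1 defeats every rival head-to-head and is the Condorcet winner.

Concept 1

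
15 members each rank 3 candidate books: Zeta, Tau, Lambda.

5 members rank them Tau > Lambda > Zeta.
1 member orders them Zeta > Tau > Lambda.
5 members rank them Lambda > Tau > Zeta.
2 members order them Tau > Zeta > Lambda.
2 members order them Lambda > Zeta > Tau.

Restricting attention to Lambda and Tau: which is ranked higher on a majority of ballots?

Tau

Ballots ranking Lambda above Tau: 5 + 2 = 7.
Ballots ranking Tau above Lambda: 15 − 7 = 8.
Tau wins the head-to-head 8–7.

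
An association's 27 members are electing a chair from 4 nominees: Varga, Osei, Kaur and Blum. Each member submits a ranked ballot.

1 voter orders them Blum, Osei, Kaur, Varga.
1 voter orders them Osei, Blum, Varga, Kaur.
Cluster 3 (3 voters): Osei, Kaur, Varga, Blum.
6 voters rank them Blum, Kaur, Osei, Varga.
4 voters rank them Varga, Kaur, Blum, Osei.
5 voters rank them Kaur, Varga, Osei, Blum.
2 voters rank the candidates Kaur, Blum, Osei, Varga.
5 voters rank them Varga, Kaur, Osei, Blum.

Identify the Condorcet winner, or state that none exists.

Kaur

Pairwise majorities:
Varga vs Osei: Varga preferred on 4+5+5 = 14 ballots; Varga wins 14–13.
Varga vs Kaur: Varga preferred on 1+4+5 = 10 ballots; Kaur wins 17–10.
Varga vs Blum: Varga is ranked higher on 3+4+5+5 = 17 ballots, Blum on 10. Varga wins 17–10.
Osei vs Kaur: Osei preferred on 1+1+3 = 5 ballots; Kaur wins 22–5.
Osei vs Blum: 1+3+5+5 = 14 for Osei, 13 for Blum — Osei by 14–13.
Kaur vs Blum: 3+4+5+2+5 = 19 for Kaur, 8 for Blum — Kaur by 19–8.
Kaur beats each of Varga, Osei, Blum — Kaur is the Condorcet winner.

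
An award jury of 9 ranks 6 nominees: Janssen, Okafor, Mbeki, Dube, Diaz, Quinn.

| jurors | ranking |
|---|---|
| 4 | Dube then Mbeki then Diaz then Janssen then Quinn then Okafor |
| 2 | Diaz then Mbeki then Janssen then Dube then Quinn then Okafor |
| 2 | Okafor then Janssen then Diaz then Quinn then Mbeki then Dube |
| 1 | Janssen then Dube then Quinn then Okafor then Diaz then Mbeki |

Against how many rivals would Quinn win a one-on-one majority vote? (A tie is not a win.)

1

Quinn against each rival (9 jurors):
Quinn–Janssen: Janssen 9–0.
Quinn vs Okafor: 7 to 2, Quinn.
Quinn vs Mbeki: Mbeki, 6–3.
Quinn vs Dube: Quinn preferred on 2 ballots; Dube wins 7–2.
Quinn vs Diaz: Diaz, 8–1.
Quinn beats Okafor; loses to Janssen, Mbeki, Dube, Diaz — 1 pairwise win.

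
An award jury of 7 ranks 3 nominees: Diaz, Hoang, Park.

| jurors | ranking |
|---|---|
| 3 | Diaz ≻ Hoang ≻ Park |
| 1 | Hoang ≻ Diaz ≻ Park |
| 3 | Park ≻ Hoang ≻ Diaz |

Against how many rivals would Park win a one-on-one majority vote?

0

Park against each rival (7 jurors):
Park vs Diaz: 3 to 4, Diaz.
Park vs Hoang: Park is ranked higher on 3 ballots, Hoang on 4. Hoang wins 4–3.
Park beats no one; loses to Diaz, Hoang — 0 pairwise wins.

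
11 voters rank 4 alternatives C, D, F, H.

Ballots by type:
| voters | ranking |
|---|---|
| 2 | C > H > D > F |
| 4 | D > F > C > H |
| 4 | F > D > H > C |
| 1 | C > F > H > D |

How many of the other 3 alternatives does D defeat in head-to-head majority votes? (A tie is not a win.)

D against each rival (11 voters):
D–C: D 8–3.
D vs F: D, 6–5.
D vs H: D wins 8–3.
D beats C, F, H — 3 pairwise wins.

3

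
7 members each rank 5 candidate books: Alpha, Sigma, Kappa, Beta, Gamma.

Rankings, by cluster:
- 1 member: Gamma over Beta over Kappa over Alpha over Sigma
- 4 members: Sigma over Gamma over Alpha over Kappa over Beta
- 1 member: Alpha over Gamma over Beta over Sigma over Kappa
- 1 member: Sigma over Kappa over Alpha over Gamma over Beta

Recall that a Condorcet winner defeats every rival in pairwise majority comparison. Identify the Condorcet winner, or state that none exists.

Sigma

Head-to-head results (7 members):
Alpha vs Sigma: 2 to 5, Sigma.
Alpha vs Kappa: Alpha is ranked higher on 4+1 = 5 ballots, Kappa on 2. Alpha wins 5–2.
Alpha vs Beta: 6 to 1, Alpha.
Alpha vs Gamma: 1+1 = 2 for Alpha, 5 for Gamma — Gamma by 5–2.
Sigma vs Kappa: Sigma preferred on 4+1+1 = 6 ballots; Sigma wins 6–1.
Sigma vs Beta: 4+1 = 5 for Sigma, 2 for Beta — Sigma by 5–2.
Sigma vs Gamma: 5 to 2, Sigma.
Kappa vs Beta: 4+1 = 5 for Kappa, 2 for Beta — Kappa by 5–2.
Kappa vs Gamma: Kappa preferred on 1 ballot; Gamma wins 6–1.
Beta vs Gamma: 0 for Beta, 7 for Gamma — Gamma by 7–0.
Sigma beats each of Alpha, Kappa, Beta, Gamma — Sigma is the Condorcet winner.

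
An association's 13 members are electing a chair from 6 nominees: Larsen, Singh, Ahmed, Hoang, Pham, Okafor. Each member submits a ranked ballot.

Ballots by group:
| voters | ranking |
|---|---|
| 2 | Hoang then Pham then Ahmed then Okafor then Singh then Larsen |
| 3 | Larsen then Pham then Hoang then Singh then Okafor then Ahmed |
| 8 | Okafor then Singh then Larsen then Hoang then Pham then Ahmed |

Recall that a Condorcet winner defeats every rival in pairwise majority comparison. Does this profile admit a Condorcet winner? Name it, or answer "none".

Okafor

Pairwise majorities:
Larsen–Singh: Singh 10–3.
Larsen vs Ahmed: Larsen, 11–2.
Larsen vs Hoang: Larsen wins 11–2.
Larsen vs Pham: Larsen preferred on 3+8 = 11 ballots; Larsen wins 11–2.
Larsen vs Okafor: Okafor, 10–3.
Singh vs Ahmed: 11 to 2, Singh.
Singh vs Hoang: Singh preferred on 8 ballots; Singh wins 8–5.
Singh vs Pham: Singh wins 8–5.
Singh vs Okafor: Okafor, 10–3.
Ahmed vs Hoang: Hoang, 13–0.
Ahmed vs Pham: Ahmed is ranked higher on 0 ballots, Pham on 13. Pham wins 13–0.
Ahmed vs Okafor: 2 to 11, Okafor.
Hoang vs Pham: Hoang wins 10–3.
Hoang–Okafor: Okafor 8–5.
Pham vs Okafor: Okafor, 8–5.
Only Okafor has no losses; Okafor is the Condorcet winner.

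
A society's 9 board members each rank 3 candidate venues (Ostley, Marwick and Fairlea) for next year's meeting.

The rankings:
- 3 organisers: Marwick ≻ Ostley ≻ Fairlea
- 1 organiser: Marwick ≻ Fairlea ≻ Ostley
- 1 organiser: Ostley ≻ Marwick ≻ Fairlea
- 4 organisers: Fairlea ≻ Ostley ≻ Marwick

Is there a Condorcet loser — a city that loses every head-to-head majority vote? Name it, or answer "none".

none

Head-to-head results (9 organisers):
Ostley vs Marwick: 5 to 4, Ostley.
Ostley vs Fairlea: Fairlea, 5–4.
Marwick vs Fairlea: Marwick, 5–4.
No city is winless: Ostley beats Marwick; Marwick beats Fairlea; Fairlea beats Ostley. There is no Condorcet loser.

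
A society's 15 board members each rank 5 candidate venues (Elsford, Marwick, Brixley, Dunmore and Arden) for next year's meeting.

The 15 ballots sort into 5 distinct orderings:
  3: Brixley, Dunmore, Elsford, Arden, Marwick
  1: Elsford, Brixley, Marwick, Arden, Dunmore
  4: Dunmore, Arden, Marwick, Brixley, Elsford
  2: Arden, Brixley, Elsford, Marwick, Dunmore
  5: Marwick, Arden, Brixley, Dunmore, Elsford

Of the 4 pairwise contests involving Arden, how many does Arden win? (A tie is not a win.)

4

Arden against each rival (15 organisers):
Arden vs Elsford: Arden wins 11–4.
Arden vs Marwick: Arden is ranked higher on 3+4+2 = 9 ballots, Marwick on 6. Arden wins 9–6.
Arden vs Brixley: 11 to 4, Arden.
Arden vs Dunmore: Arden wins 8–7.
Arden beats Elsford, Marwick, Brixley, Dunmore — 4 pairwise wins.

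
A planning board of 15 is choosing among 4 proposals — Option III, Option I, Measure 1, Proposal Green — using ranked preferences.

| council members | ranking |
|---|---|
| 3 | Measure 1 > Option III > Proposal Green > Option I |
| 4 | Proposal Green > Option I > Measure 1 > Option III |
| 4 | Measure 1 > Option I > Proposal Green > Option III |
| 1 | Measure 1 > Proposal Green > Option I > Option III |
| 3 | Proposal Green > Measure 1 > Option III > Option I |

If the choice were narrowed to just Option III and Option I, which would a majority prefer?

Ballots ranking Option III above Option I: 3 + 3 = 6.
Ballots ranking Option I above Option III: 15 − 6 = 9.
Option I wins the head-to-head 9–6.

Option I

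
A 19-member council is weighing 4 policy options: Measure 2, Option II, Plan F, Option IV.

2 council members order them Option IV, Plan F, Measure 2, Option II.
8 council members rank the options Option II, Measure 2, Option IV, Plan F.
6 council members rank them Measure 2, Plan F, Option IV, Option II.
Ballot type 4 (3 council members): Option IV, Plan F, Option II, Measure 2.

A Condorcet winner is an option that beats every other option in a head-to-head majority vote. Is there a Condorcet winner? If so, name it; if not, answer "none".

none

Head-to-head results (19 council members):
Measure 2 vs Option II: 2+6 = 8 for Measure 2, 11 for Option II — Option II by 11–8.
Measure 2 vs Plan F: Measure 2 preferred on 8+6 = 14 ballots; Measure 2 wins 14–5.
Measure 2 vs Option IV: Measure 2 preferred on 8+6 = 14 ballots; Measure 2 wins 14–5.
Option II vs Plan F: Option II is ranked higher on 8 ballots, Plan F on 11. Plan F wins 11–8.
Option II vs Option IV: Option II is ranked higher on 8 ballots, Option IV on 11. Option IV wins 11–8.
Plan F vs Option IV: 6 for Plan F, 13 for Option IV — Option IV by 13–6.
No option is unbeaten: Measure 2 loses to Option II; Option II loses to Plan F; Plan F loses to Measure 2; Option IV loses to Measure 2. In particular Measure 2 beats Plan F beats Option II beats Measure 2 is a majority cycle — no Condorcet winner exists.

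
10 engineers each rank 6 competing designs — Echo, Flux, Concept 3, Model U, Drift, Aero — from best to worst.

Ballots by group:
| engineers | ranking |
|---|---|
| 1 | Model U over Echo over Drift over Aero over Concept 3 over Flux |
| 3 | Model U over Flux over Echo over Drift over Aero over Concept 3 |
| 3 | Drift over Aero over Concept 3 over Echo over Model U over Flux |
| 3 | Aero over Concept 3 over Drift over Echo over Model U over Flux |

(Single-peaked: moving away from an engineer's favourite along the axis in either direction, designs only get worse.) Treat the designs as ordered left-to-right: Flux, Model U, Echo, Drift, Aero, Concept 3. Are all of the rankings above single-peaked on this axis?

yes

Axis positions: Flux=1, Model U=2, Echo=3, Drift=4, Aero=5, Concept 3=6.
Group 1 (peak Model U at position 2): ranking walks positions 2-3-4-5-6-1, expanding outward from the peak — single-peaked.
Group 2 (peak Model U at position 2): ranking walks positions 2-1-3-4-5-6, expanding outward from the peak — single-peaked.
Group 3 (peak Drift at position 4): ranking walks positions 4-5-6-3-2-1, expanding outward from the peak — single-peaked.
Group 4 (peak Aero at position 5): ranking walks positions 5-6-4-3-2-1, expanding outward from the peak — single-peaked.
Every ranking is single-peaked on this axis.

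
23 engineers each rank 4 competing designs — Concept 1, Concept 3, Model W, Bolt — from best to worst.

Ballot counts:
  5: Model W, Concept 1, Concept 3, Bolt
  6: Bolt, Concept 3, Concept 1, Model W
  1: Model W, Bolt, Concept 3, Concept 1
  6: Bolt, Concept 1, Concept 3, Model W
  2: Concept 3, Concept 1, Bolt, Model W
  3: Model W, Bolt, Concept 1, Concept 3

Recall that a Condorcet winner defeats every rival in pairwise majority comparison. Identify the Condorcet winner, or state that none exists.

Check each pair by majority over 23 ballots:
Concept 1 vs Concept 3: 14 to 9, Concept 1.
Concept 1–Model W: Concept 1 14–9.
Concept 1 vs Bolt: 5+2 = 7 for Concept 1, 16 for Bolt — Bolt by 16–7.
Concept 3 vs Model W: Concept 3 is ranked higher on 6+6+2 = 14 ballots, Model W on 9. Concept 3 wins 14–9.
Concept 3 vs Bolt: Concept 3 preferred on 5+2 = 7 ballots; Bolt wins 16–7.
Model W vs Bolt: Model W is ranked higher on 5+1+3 = 9 ballots, Bolt on 14. Bolt wins 14–9.
Bolt wins every pairwise contest, so Bolt is the Condorcet winner.

Bolt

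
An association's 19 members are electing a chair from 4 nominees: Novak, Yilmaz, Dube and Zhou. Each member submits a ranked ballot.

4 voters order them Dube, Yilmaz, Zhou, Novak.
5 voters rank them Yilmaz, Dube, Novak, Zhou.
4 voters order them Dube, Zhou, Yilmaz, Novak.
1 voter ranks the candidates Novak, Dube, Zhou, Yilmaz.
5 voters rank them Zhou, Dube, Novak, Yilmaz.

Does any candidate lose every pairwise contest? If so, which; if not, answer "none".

Novak

Head-to-head results (19 voters):
Novak vs Yilmaz: Yilmaz, 13–6.
Novak vs Dube: Novak is ranked higher on 1 ballot, Dube on 18. Dube wins 18–1.
Novak–Zhou: Zhou 13–6.
Yilmaz vs Dube: Dube, 14–5.
Yilmaz vs Zhou: Zhou wins 10–9.
Dube–Zhou: Dube 14–5.
Novak loses to every other candidate — it is the Condorcet loser.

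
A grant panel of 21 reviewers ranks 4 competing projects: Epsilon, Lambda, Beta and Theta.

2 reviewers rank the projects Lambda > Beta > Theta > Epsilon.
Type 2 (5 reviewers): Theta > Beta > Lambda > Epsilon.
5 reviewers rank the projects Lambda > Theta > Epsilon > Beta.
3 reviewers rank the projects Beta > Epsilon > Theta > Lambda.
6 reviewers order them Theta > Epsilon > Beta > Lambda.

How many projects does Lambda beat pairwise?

Lambda against each rival (21 reviewers):
Lambda–Epsilon: Lambda 12–9.
Lambda vs Beta: 7 to 14, Beta.
Lambda vs Theta: Theta, 14–7.
Lambda beats Epsilon; loses to Beta, Theta — 1 pairwise win.

1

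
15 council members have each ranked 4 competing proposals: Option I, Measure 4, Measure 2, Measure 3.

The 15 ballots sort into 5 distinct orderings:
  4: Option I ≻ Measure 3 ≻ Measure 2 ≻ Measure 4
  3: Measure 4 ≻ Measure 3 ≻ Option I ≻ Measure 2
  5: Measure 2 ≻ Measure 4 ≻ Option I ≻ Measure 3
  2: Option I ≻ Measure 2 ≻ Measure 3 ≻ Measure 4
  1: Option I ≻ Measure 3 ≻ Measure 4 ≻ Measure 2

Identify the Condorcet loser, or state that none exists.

Pairwise majorities:
Option I vs Measure 4: Measure 4, 8–7.
Option I vs Measure 2: Option I, 10–5.
Option I vs Measure 3: Option I is ranked higher on 4+5+2+1 = 12 ballots, Measure 3 on 3. Option I wins 12–3.
Measure 4–Measure 2: Measure 2 11–4.
Measure 4 vs Measure 3: 3+5 = 8 for Measure 4, 7 for Measure 3 — Measure 4 by 8–7.
Measure 2–Measure 3: Measure 3 8–7.
Every option wins at least one matchup (Option I beats Measure 2; Measure 4 beats Option I; Measure 2 beats Measure 4; Measure 3 beats Measure 2), so there is no Condorcet loser.

none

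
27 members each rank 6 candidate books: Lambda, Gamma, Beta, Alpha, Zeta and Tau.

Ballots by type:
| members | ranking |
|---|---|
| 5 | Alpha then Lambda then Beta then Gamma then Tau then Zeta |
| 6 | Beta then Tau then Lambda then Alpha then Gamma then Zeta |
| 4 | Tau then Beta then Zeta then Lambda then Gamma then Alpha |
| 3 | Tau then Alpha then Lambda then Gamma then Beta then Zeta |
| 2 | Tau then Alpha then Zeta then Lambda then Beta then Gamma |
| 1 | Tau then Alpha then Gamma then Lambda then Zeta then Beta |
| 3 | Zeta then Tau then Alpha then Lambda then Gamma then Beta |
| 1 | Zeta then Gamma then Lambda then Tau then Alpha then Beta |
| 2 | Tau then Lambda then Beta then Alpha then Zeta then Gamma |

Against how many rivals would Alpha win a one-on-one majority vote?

Alpha against each rival (27 members):
Alpha vs Lambda: Alpha preferred on 5+3+2+1+3 = 14 ballots; Alpha wins 14–13.
Alpha–Gamma: Alpha 22–5.
Alpha vs Beta: Alpha is ranked higher on 5+3+2+1+3+1 = 15 ballots, Beta on 12. Alpha wins 15–12.
Alpha vs Zeta: Alpha wins 19–8.
Alpha vs Tau: 5 for Alpha, 22 for Tau — Tau by 22–5.
Alpha beats Lambda, Gamma, Beta, Zeta; loses to Tau — 4 pairwise wins.

4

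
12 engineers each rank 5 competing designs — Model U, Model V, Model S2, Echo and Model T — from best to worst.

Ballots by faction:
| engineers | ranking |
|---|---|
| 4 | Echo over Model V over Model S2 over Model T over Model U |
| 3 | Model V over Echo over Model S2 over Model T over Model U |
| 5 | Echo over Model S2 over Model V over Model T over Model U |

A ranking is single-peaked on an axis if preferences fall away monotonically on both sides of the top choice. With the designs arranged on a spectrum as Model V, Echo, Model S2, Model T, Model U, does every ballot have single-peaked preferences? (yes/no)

yes

Axis positions: Model V=1, Echo=2, Model S2=3, Model T=4, Model U=5.
Faction 1 (peak Echo at position 2): ranking walks positions 2-1-3-4-5, expanding outward from the peak — single-peaked.
Faction 2 (peak Model V at position 1): ranking walks positions 1-2-3-4-5, expanding outward from the peak — single-peaked.
Faction 3 (peak Echo at position 2): ranking walks positions 2-3-1-4-5, expanding outward from the peak — single-peaked.
Every ranking is single-peaked on this axis.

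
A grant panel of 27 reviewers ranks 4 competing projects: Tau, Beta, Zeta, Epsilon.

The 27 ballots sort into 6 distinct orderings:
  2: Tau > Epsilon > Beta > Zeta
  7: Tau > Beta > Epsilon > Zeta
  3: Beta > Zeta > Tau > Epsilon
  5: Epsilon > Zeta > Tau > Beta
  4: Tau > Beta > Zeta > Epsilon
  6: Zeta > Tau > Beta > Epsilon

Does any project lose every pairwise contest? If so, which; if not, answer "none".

none

Head-to-head results (27 reviewers):
Tau vs Beta: Tau is ranked higher on 2+7+5+4+6 = 24 ballots, Beta on 3. Tau wins 24–3.
Tau vs Zeta: Tau is ranked higher on 2+7+4 = 13 ballots, Zeta on 14. Zeta wins 14–13.
Tau vs Epsilon: Tau preferred on 2+7+3+4+6 = 22 ballots; Tau wins 22–5.
Beta vs Zeta: Beta wins 16–11.
Beta vs Epsilon: Beta wins 20–7.
Zeta vs Epsilon: Epsilon, 14–13.
Each project has at least one pairwise win (Tau beats Beta; Beta beats Zeta; Zeta beats Tau; Epsilon beats Zeta) — no Condorcet loser.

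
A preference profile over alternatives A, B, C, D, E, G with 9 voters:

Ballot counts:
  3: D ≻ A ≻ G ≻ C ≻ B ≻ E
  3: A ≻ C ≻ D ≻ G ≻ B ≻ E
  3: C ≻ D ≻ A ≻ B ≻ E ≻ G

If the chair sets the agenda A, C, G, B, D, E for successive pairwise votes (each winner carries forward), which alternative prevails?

D

Round 1: A vs C — 6–3, A advances.
Round 2: A vs G — 9–0, A advances.
Round 3: A vs B — 9–0, A advances.
Round 4: A vs D — 3–6, D advances.
Round 5: D vs E — 9–0, D advances.
D survives the agenda.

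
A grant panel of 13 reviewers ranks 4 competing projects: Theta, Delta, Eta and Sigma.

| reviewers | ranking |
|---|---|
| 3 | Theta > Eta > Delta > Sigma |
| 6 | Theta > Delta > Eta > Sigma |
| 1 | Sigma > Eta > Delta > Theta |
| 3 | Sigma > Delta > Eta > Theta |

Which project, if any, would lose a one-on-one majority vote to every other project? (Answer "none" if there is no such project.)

Sigma

Pairwise majorities:
Theta vs Delta: Theta is ranked higher on 3+6 = 9 ballots, Delta on 4. Theta wins 9–4.
Theta vs Eta: Theta, 9–4.
Theta–Sigma: Theta 9–4.
Delta–Eta: Delta 9–4.
Delta vs Sigma: 9 to 4, Delta.
Eta vs Sigma: Eta is ranked higher on 3+6 = 9 ballots, Sigma on 4. Eta wins 9–4.
Sigma is beaten in every head-to-head and is the Condorcet loser.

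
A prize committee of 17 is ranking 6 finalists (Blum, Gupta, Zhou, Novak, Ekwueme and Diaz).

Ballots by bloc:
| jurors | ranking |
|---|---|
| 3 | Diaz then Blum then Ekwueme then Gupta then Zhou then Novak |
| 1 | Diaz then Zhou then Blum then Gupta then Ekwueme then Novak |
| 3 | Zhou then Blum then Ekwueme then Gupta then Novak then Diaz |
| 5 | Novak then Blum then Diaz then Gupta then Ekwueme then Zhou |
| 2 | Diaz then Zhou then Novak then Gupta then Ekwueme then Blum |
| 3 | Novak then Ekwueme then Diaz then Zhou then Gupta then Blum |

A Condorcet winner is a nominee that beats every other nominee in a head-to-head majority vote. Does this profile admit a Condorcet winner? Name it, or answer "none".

none

Pairwise majorities:
Blum vs Gupta: 12 to 5, Blum.
Blum vs Zhou: 3+5 = 8 for Blum, 9 for Zhou — Zhou by 9–8.
Blum vs Novak: 7 to 10, Novak.
Blum vs Ekwueme: Blum is ranked higher on 3+1+3+5 = 12 ballots, Ekwueme on 5. Blum wins 12–5.
Blum vs Diaz: Blum is ranked higher on 3+5 = 8 ballots, Diaz on 9. Diaz wins 9–8.
Gupta vs Zhou: 8 to 9, Zhou.
Gupta vs Novak: 7 to 10, Novak.
Gupta vs Ekwueme: 8 to 9, Ekwueme.
Gupta vs Diaz: Gupta preferred on 3 ballots; Diaz wins 14–3.
Zhou vs Novak: Zhou is ranked higher on 3+1+3+2 = 9 ballots, Novak on 8. Zhou wins 9–8.
Zhou vs Ekwueme: Zhou is ranked higher on 1+3+2 = 6 ballots, Ekwueme on 11. Ekwueme wins 11–6.
Zhou vs Diaz: Zhou is ranked higher on 3 ballots, Diaz on 14. Diaz wins 14–3.
Novak vs Ekwueme: 5+2+3 = 10 for Novak, 7 for Ekwueme — Novak by 10–7.
Novak vs Diaz: 11 to 6, Novak.
Ekwueme vs Diaz: Ekwueme is ranked higher on 3+3 = 6 ballots, Diaz on 11. Diaz wins 11–6.
Every nominee loses at least once (Blum loses to Zhou; Gupta loses to Blum; Zhou loses to Ekwueme; Novak loses to Zhou; Ekwueme loses to Blum; Diaz loses to Novak). The majority relation contains the cycle Blum > Ekwueme > Zhou > Blum, so there is no Condorcet winner.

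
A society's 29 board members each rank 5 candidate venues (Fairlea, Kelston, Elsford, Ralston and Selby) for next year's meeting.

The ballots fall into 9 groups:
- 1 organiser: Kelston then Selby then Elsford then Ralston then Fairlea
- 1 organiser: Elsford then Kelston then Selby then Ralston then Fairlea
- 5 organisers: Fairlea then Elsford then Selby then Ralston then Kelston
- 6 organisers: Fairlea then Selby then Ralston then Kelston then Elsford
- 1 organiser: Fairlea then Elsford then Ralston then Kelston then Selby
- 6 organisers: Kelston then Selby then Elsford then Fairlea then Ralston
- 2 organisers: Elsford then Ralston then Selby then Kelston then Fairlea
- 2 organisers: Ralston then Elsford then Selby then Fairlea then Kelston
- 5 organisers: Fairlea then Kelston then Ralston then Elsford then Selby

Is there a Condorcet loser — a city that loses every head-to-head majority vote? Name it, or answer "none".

none

Head-to-head results (29 organisers):
Fairlea vs Kelston: 5+6+1+2+5 = 19 for Fairlea, 10 for Kelston — Fairlea by 19–10.
Fairlea vs Elsford: 5+6+1+5 = 17 for Fairlea, 12 for Elsford — Fairlea by 17–12.
Fairlea vs Ralston: 5+6+1+6+5 = 23 for Fairlea, 6 for Ralston — Fairlea by 23–6.
Fairlea vs Selby: 17 to 12, Fairlea.
Kelston vs Elsford: Kelston, 18–11.
Kelston vs Ralston: 1+1+6+5 = 13 for Kelston, 16 for Ralston — Ralston by 16–13.
Kelston vs Selby: Kelston preferred on 1+1+1+6+5 = 14 ballots; Selby wins 15–14.
Elsford vs Ralston: Elsford wins 16–13.
Elsford vs Selby: Elsford preferred on 1+5+1+2+2+5 = 16 ballots; Elsford wins 16–13.
Ralston vs Selby: Selby, 19–10.
No city is winless: Fairlea beats Kelston; Kelston beats Elsford; Elsford beats Ralston; Ralston beats Kelston; Selby beats Kelston. There is no Condorcet loser.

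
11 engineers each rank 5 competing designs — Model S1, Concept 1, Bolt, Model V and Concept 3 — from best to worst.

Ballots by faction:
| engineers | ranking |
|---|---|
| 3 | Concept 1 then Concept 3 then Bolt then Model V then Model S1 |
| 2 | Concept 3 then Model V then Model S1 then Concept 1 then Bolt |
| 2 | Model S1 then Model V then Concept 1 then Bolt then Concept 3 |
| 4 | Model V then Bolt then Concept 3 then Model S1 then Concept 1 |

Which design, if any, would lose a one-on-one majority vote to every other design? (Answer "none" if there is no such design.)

none

Head-to-head results (11 engineers):
Model S1 vs Concept 1: Model S1 preferred on 2+2+4 = 8 ballots; Model S1 wins 8–3.
Model S1 vs Bolt: Bolt wins 7–4.
Model S1 vs Model V: Model V wins 9–2.
Model S1–Concept 3: Concept 3 9–2.
Concept 1 vs Bolt: Concept 1, 7–4.
Concept 1 vs Model V: 3 to 8, Model V.
Concept 1 vs Concept 3: Concept 3 wins 6–5.
Bolt vs Model V: 3 to 8, Model V.
Bolt vs Concept 3: Bolt, 6–5.
Model V vs Concept 3: Model V is ranked higher on 2+4 = 6 ballots, Concept 3 on 5. Model V wins 6–5.
Every design wins at least one matchup (Model S1 beats Concept 1; Concept 1 beats Bolt; Bolt beats Model S1; Model V beats Model S1; Concept 3 beats Model S1), so there is no Condorcet loser.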